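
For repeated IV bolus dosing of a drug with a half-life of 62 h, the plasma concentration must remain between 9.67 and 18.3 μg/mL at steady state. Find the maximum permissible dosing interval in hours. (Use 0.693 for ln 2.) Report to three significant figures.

k = 0.693 / t½ = 0.693 / 62 = 0.01118 h⁻¹
Between IV bolus doses, concentration decays as C = C₀·e^(−kτ), so C_peak/C_trough = e^(kτ).
τ_max = ln(C_peak/C_trough) / k = ln(18.3/9.67) / 0.01118 = 0.6379 / 0.01118 = 57.06 h

57.1 h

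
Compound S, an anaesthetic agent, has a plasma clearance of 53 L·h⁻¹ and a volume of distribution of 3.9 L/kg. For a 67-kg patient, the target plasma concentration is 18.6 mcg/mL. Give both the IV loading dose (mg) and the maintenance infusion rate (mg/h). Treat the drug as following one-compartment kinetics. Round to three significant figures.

(a) 4860 mg; (b) 986 mg/h

Vd(total) = 67 kg × 3.9 L/kg = 261.3 L
Loading: fill Vd to C_target → 261.3 L × 18.6 mg/L = 4860 mg
Maintenance: replace elimination → rate = CL × Css = 53.00 × 18.6 = 985.8 mg/h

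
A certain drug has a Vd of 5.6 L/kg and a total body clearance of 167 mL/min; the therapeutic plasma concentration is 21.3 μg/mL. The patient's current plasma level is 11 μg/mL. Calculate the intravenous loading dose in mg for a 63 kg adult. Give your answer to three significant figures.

Vd = 5.6 L/kg × 63 kg = 352.8 L
Concentration deficit ΔC = 21.3 − 11 = 10.30 mg/L
LD = Vd × ΔC = 352.8 × 10.30 = 3634 mg

3630 mg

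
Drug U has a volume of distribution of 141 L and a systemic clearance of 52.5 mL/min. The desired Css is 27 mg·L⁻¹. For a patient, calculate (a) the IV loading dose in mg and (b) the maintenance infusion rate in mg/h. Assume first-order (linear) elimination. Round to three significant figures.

(a) 3810 mg; (b) 85.1 mg/h

Loading: fill Vd to C_target → 141.0 L × 27 mg/L = 3807 mg
Convert clearance: 52.5 mL/min × 60 min/h ÷ 1000 mL/L = 3.150 L/h
Maintenance: replace elimination → rate = CL × Css = 3.150 × 27 = 85.05 mg/h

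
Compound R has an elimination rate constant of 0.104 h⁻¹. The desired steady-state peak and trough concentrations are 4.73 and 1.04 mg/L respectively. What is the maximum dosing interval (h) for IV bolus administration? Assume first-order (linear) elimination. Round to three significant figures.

14.6 h

Between IV bolus doses, concentration decays as C = C₀·e^(−kτ), so C_peak/C_trough = e^(kτ).
τ_max = ln(C_peak/C_trough) / k = ln(4.73/1.04) / 0.1040 = 1.515 / 0.1040 = 14.57 h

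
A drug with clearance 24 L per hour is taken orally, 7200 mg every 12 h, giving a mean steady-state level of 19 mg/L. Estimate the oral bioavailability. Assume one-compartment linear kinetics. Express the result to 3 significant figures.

F·D/τ = CL·Css at steady state → F = CL·Css·τ / D.
F = 24 × 19 × 12 / 7200 = 0.760

0.760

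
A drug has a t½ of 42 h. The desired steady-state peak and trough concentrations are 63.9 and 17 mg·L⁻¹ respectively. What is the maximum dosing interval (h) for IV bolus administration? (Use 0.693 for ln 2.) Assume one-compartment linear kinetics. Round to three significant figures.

k = 0.693 / t½ = 0.693 / 42 = 0.01650 h⁻¹
Between IV bolus doses, concentration decays as C = C₀·e^(−kτ), so C_peak/C_trough = e^(kτ).
τ_max = ln(C_peak/C_trough) / k = ln(63.9/17) / 0.01650 = 1.324 / 0.01650 = 80.24 h

80.2 h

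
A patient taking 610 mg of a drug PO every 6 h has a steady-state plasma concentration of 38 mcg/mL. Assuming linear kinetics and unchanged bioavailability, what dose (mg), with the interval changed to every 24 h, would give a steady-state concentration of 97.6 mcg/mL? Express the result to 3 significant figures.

6270 mg

With linear kinetics, Css is proportional to dose rate (D/τ) at fixed clearance.
D₂ = D₁ × (Css,target / Css,current) × (τ₂/τ₁) = 610 × (97.6/38) × (24/6) = 6267 mg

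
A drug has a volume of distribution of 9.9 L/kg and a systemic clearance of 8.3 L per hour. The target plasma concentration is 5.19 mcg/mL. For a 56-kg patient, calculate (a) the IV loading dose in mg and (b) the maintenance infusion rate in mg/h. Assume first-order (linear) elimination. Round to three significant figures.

(a) 2880 mg; (b) 43.1 mg/h

Total Vd = 9.9 × 56 = 554.4 L
Loading: fill Vd to C_target → 554.4 L × 5.19 mg/L = 2877 mg
Maintenance infusion rate = CL × Css = 8.300 × 5.19 = 43.08 mg/h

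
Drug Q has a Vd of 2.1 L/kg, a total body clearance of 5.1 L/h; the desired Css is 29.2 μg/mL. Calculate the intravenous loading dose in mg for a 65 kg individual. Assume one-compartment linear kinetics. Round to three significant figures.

Vd(total) = 65 kg × 2.1 L/kg = 136.5 L
LD = Vd × C = 136.5 × 29.20 = 3986 mg

3990 mg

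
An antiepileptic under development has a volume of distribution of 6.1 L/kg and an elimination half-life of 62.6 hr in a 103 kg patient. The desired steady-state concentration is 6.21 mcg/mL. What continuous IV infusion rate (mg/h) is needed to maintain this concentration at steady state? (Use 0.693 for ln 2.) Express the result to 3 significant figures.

Vd(total) = 103 kg × 6.1 L/kg = 628.3 L
CL = ln 2 · Vd / t½ = 0.693 × 628.3 / 62.6 = 6.955 L/h
Infusion rate = CL × Css = 6.955 × 6.21 = 43.19 mg/h

43.2 mg/h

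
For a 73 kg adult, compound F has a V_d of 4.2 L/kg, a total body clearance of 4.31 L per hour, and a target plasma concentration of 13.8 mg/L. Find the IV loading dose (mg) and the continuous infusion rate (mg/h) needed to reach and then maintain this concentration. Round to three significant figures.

(a) 4230 mg; (b) 59.5 mg/h

Vd = 4.2 L/kg × 73 kg = 306.6 L
Loading dose = Vd × C = 306.6 × 13.8 = 4231 mg
Maintenance: replace elimination → rate = CL × Css = 4.310 × 13.8 = 59.48 mg/h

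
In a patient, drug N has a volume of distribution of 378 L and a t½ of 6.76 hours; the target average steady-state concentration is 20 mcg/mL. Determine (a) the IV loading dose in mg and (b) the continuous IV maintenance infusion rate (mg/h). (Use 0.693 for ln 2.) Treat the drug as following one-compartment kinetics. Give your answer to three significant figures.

(a) 7560 mg; (b) 775 mg/h

LD = Vd × C = 378.0 × 20 = 7560 mg
CL = 0.693 × Vd / t½ = 0.693 × 378.0 / 6.76 = 38.75 L/h
Infusion rate = CL × Css = 38.75 × 20 = 775.0 mg/h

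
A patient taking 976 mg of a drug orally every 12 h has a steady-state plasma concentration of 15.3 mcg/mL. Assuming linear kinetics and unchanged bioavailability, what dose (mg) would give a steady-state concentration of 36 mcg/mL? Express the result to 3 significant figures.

For first-order elimination, Css ∝ F·D/(CL·τ); F and CL are unchanged, so Css ∝ D/τ.
D₂ = D₁ × (Css,target / Css,current) = 976 × 36/15.3 = 2296 mg

2300 mg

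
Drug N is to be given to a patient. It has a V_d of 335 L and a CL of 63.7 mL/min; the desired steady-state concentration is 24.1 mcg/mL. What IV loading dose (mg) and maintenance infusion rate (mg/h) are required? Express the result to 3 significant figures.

Loading: fill Vd to C_target → 335.0 L × 24.1 mg/L = 8074 mg
CL = 63.7 mL/min = 63.7 × 0.06 = 3.822 L/h
Maintenance: replace elimination → rate = CL × Css = 3.822 × 24.1 = 92.11 mg/h

(a) 8070 mg; (b) 92.1 mg/h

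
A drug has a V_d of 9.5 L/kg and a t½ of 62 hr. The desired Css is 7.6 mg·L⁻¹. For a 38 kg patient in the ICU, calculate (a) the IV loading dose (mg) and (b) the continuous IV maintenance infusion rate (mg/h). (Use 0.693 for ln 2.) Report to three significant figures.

(a) 2740 mg; (b) 30.7 mg/h

Total Vd = 9.5 × 38 = 361.0 L
LD = Vd × C = 361.0 × 7.6 = 2744 mg
CL = 0.693 × Vd / t½ = 0.693 × 361.0 / 62 = 4.035 L/h
Infusion rate = CL × Css = 4.035 × 7.6 = 30.67 mg/h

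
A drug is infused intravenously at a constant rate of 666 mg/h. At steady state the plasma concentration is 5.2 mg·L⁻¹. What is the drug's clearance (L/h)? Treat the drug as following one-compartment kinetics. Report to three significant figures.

128 L/h

At steady state, infusion rate = CL × Css, so CL = rate / Css.
CL = 666 / 5.2 = 128.1 L/h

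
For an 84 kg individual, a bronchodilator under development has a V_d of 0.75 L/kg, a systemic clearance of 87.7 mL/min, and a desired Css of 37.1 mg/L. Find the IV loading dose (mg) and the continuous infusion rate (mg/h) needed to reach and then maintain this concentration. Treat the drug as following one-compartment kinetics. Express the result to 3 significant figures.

(a) 2340 mg; (b) 195 mg/h

Vd = 0.75 L/kg × 84 kg = 63.00 L
LD = Vd · C_target = 63.00 × 37.1 = 2337 mg
CL = 87.7 mL/min = 87.7 × 0.06 = 5.262 L/h
Maintenance infusion rate = CL × Css = 5.262 × 37.1 = 195.2 mg/h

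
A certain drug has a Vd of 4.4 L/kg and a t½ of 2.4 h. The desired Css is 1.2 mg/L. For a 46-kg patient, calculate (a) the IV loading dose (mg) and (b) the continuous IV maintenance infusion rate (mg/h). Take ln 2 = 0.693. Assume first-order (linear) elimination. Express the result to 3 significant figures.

Vd = 4.4 L/kg × 46 kg = 202.4 L
LD = Vd × C = 202.4 × 1.2 = 242.9 mg
CL = 0.693 × Vd / t½ = 0.693 × 202.4 / 2.4 = 58.44 L/h
Infusion rate = CL × Css = 58.44 × 1.2 = 70.13 mg/h

(a) 243 mg; (b) 70.1 mg/h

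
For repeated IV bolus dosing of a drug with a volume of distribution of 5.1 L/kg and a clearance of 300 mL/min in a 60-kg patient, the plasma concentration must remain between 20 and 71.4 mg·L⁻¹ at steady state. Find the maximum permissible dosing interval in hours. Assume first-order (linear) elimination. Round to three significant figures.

21.6 h

Vd(total) = 60 kg × 5.1 L/kg = 306.0 L
CL = 300 mL/min × 60/1000 = 18.00 L/h
k = CL / Vd = 18.00 / 306.0 = 0.05882 h⁻¹
Between IV bolus doses, concentration decays as C = C₀·e^(−kτ), so C_peak/C_trough = e^(kτ).
τ_max = ln(C_peak/C_trough) / k = ln(71.4/20) / 0.05882 = 1.273 / 0.05882 = 21.64 h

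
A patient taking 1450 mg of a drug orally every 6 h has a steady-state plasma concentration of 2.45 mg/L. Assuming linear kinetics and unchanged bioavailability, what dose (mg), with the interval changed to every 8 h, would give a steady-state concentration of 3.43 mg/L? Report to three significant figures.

With linear kinetics, Css is proportional to dose rate (D/τ) at fixed clearance.
D₂ = D₁ × (Css,target / Css,current) × (τ₂/τ₁) = 1450 × (3.43/2.45) × (8/6) = 2707 mg

2710 mg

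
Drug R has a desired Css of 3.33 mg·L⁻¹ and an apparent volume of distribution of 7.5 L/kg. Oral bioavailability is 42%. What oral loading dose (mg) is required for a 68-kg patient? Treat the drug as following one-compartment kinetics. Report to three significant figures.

Total Vd = 7.5 × 68 = 510.0 L
LD = Vd × C / F = 510.0 × 3.330 / 0.42 = 4044 mg

4040 mg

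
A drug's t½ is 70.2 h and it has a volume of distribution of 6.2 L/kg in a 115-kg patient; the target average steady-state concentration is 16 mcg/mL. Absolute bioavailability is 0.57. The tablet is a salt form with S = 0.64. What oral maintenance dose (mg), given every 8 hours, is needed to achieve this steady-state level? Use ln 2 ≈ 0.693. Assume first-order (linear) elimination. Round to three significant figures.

2470 mg

Vd(total) = 115 kg × 6.2 L/kg = 713.0 L
k = 0.693/70.2 = 0.009872 h⁻¹, so CL = k·Vd = 0.009872 × 713.0 = 7.039 L/h
D = CL × Css × τ / F / S = 7.039 × 16 × 8 / 0.57 / 0.64 = 2470 mg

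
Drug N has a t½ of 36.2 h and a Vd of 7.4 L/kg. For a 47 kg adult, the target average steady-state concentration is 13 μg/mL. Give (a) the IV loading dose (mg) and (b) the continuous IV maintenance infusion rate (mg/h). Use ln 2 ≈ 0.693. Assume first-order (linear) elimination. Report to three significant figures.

Vd(total) = 47 kg × 7.4 L/kg = 347.8 L
LD = Vd × C = 347.8 × 13 = 4521 mg
CL = 0.693 × Vd / t½ = 0.693 × 347.8 / 36.2 = 6.658 L/h
Infusion rate = CL × Css = 6.658 × 13 = 86.55 mg/h

(a) 4520 mg; (b) 86.6 mg/h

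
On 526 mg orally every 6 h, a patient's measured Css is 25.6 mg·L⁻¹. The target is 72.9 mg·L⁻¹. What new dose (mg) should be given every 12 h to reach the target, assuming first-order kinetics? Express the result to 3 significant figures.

3000 mg

With linear kinetics, Css is proportional to dose rate (D/τ) at fixed clearance.
D₂ = D₁ × (Css,target / Css,current) × (τ₂/τ₁) = 526 × (72.9/25.6) × (12/6) = 2996 mg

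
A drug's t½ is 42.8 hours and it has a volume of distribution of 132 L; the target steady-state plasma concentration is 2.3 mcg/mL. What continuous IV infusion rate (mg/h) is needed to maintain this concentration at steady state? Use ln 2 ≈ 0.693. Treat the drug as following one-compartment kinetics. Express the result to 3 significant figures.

CL = ln 2 · Vd / t½ = 0.693 × 132.0 / 42.8 = 2.137 L/h
Infusion rate = CL × Css = 2.137 × 2.3 = 4.915 mg/h

4.92 mg/h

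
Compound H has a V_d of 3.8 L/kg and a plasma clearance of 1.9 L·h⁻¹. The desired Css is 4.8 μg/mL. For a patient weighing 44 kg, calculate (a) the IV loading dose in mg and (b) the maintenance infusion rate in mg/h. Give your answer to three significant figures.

(a) 803 mg; (b) 9.12 mg/h

Total Vd = 3.8 × 44 = 167.2 L
Loading: fill Vd to C_target → 167.2 L × 4.8 mg/L = 802.6 mg
Maintenance: replace elimination → rate = CL × Css = 1.900 × 4.8 = 9.120 mg/h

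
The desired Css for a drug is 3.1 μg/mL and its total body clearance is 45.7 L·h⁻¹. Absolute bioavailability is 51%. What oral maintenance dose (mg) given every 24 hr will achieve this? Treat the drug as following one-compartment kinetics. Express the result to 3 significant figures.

6670 mg

D = CL × Css × τ / F = 45.70 × 3.1 × 24 / 0.51 = 6667 mg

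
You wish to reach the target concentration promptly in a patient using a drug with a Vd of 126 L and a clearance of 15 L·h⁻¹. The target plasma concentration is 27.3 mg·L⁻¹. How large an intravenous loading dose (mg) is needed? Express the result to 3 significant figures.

LD = Vd × C = 126.0 × 27.30 = 3440 mg

3440 mg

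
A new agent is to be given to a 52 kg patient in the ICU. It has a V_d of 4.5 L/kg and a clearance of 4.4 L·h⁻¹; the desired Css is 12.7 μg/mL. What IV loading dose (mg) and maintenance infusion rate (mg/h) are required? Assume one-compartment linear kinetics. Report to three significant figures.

(a) 2970 mg; (b) 55.9 mg/h

Total Vd = 4.5 × 52 = 234.0 L
Loading dose = Vd × C = 234.0 × 12.7 = 2972 mg
Maintenance infusion rate = CL × Css = 4.400 × 12.7 = 55.88 mg/h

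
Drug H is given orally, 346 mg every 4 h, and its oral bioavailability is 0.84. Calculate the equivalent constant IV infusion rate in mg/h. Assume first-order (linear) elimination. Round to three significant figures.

Equivalent systemic input: infusion rate = F·D/τ.
Rate = 0.84 × 346 / 4 = 72.66 mg/h

72.7 mg/h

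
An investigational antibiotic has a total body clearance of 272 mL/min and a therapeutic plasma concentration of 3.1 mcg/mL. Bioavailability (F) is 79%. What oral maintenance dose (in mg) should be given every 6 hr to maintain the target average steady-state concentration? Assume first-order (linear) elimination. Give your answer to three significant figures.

CL = 272 mL/min = 272 × 0.06 = 16.32 L/h
D = CL × Css × τ / F = 16.32 × 3.1 × 6 / 0.79 = 384.2 mg

384 mg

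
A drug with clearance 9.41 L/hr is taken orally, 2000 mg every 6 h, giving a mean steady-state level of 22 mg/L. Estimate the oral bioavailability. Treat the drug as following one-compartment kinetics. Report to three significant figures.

0.621

F·D/τ = CL·Css at steady state → F = CL·Css·τ / D.
F = 9.41 × 22 × 6 / 2000 = 0.621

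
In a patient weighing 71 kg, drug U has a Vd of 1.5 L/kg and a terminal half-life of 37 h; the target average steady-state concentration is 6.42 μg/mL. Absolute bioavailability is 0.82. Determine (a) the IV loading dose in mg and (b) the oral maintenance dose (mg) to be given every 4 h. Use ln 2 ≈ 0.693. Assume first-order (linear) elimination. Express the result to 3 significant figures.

Total Vd = 1.5 × 71 = 106.5 L
LD = Vd × C = 106.5 × 6.42 = 683.7 mg
CL = 0.693 × Vd / t½ = 0.693 × 106.5 / 37 = 1.995 L/h
D = CL × Css × τ / F = 1.995 × 6.42 × 4 / 0.82 = 62.48 mg

(a) 684 mg; (b) 62.5 mg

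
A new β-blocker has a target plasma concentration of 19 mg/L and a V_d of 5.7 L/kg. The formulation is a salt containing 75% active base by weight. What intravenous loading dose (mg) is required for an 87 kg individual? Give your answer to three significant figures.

Vd(total) = 87 kg × 5.7 L/kg = 495.9 L
The loading dose fills Vd to the target concentration.
LD = Vd × C / S = 495.9 × 19.00 / 0.75 = 12560 mg

12600 mg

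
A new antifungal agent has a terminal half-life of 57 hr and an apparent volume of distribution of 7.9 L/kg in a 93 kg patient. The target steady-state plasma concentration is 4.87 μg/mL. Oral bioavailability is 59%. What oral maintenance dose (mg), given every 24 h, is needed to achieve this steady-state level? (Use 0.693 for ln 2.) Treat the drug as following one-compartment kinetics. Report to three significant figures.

Vd(total) = 93 kg × 7.9 L/kg = 734.7 L
k = 0.693/57 = 0.01216 h⁻¹, so CL = k·Vd = 0.01216 × 734.7 = 8.934 L/h
D = CL × Css × τ / F = 8.934 × 4.87 × 24 / 0.59 = 1770 mg

1770 mg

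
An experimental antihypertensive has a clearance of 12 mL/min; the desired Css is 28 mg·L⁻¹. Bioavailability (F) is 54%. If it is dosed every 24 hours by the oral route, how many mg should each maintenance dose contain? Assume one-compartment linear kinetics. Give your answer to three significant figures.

CL = 12 mL/min × 60/1000 = 0.7200 L/h
D = CL × Css × τ / F = 0.7200 × 28 × 24 / 0.54 = 896.0 mg

896 mg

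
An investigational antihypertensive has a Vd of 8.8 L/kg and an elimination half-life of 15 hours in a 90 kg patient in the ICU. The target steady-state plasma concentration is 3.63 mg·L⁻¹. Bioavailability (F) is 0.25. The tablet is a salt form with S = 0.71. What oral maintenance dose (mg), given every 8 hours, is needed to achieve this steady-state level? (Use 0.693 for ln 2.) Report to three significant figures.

5990 mg

Vd = 8.8 L/kg × 90 kg = 792.0 L
k = 0.693/15 = 0.04620 h⁻¹, so CL = k·Vd = 0.04620 × 792.0 = 36.59 L/h
D = CL × Css × τ / F / S = 36.59 × 3.63 × 8 / 0.25 / 0.71 = 5986 mg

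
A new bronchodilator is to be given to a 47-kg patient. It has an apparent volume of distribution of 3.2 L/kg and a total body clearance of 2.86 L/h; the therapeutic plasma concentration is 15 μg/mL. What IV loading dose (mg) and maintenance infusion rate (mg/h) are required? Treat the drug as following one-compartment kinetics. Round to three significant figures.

(a) 2260 mg; (b) 42.9 mg/h

Vd(total) = 47 kg × 3.2 L/kg = 150.4 L
LD = Vd · C_target = 150.4 × 15 = 2256 mg
Maintenance infusion rate = CL × Css = 2.860 × 15 = 42.90 mg/h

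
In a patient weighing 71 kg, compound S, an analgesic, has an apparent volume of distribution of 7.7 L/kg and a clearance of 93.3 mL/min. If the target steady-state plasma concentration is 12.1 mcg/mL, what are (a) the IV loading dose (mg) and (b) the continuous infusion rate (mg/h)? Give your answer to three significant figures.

Vd = 7.7 L/kg × 71 kg = 546.7 L
Loading dose = Vd × C = 546.7 × 12.1 = 6615 mg
CL = 93.3 mL/min = 93.3 × 0.06 = 5.598 L/h
Maintenance: replace elimination → rate = CL × Css = 5.598 × 12.1 = 67.74 mg/h

(a) 6620 mg; (b) 67.7 mg/h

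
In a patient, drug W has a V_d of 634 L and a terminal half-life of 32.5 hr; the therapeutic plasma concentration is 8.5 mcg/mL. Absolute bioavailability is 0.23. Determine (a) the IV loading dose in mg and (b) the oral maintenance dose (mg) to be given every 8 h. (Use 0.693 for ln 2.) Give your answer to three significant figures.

LD = Vd × C = 634.0 × 8.5 = 5389 mg
CL = 0.693 × Vd / t½ = 0.693 × 634.0 / 32.5 = 13.52 L/h
D = CL × Css × τ / F = 13.52 × 8.5 × 8 / 0.23 = 3997 mg

(a) 5390 mg; (b) 4000 mg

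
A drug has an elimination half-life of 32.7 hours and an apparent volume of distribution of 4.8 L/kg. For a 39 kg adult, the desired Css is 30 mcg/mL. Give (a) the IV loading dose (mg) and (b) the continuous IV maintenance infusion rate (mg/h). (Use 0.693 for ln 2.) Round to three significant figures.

(a) 5620 mg; (b) 119 mg/h

Vd(total) = 39 kg × 4.8 L/kg = 187.2 L
LD = Vd × C = 187.2 × 30 = 5616 mg
CL = 0.693 × Vd / t½ = 0.693 × 187.2 / 32.7 = 3.967 L/h
Infusion rate = CL × Css = 3.967 × 30 = 119.0 mg/h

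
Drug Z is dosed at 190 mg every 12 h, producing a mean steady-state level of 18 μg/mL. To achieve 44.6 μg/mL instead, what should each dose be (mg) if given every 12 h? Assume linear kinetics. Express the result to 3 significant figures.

With linear kinetics, Css is proportional to dose rate (D/τ) at fixed clearance.
D₂ = D₁ × (Css,target / Css,current) = 190 × 44.6/18 = 470.8 mg

471 mg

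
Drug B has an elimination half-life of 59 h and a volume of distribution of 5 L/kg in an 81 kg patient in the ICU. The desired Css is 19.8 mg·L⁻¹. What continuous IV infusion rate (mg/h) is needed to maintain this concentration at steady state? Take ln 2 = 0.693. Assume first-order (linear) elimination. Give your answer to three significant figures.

94.2 mg/h

Vd(total) = 81 kg × 5 L/kg = 405.0 L
CL = 0.693 × Vd / t½ = 0.693 × 405.0 / 59 = 4.757 L/h
Infusion rate = CL × Css = 4.757 × 19.8 = 94.19 mg/h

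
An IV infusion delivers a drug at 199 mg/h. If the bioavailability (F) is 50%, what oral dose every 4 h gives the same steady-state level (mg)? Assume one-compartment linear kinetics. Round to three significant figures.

1590 mg

To maintain the same Css, the systemic dosing rate must be unchanged: F·D/τ = infusion rate.
D = rate × τ / F = 199 × 4 / 0.5 = 1592 mg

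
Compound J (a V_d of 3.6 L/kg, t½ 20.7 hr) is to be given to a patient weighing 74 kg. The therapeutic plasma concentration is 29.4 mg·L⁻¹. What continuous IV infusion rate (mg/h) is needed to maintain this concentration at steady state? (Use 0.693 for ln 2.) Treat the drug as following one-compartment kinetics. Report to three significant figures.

Total Vd = 3.6 × 74 = 266.4 L
k = 0.693/20.7 = 0.03348 h⁻¹, so CL = k·Vd = 0.03348 × 266.4 = 8.919 L/h
Infusion rate = CL × Css = 8.919 × 29.4 = 262.2 mg/h

262 mg/h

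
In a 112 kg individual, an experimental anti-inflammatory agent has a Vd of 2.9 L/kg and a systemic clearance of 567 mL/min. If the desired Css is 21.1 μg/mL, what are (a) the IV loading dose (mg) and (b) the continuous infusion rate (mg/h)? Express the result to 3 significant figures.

(a) 6850 mg; (b) 718 mg/h

Total Vd = 2.9 × 112 = 324.8 L
Loading dose = Vd × C = 324.8 × 21.1 = 6853 mg
Convert clearance: 567 mL/min × 60 min/h ÷ 1000 mL/L = 34.02 L/h
Infusion rate = 34.02 L/h × 21.1 mg/L = 717.8 mg/h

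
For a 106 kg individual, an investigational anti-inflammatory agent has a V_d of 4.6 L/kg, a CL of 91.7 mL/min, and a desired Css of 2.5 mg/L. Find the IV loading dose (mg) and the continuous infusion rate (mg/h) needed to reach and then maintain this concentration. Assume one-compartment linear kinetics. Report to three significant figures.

(a) 1220 mg; (b) 13.8 mg/h

Vd(total) = 106 kg × 4.6 L/kg = 487.6 L
LD = Vd · C_target = 487.6 × 2.5 = 1219 mg
CL = 91.7 mL/min × 60/1000 = 5.502 L/h
Infusion rate = 5.502 L/h × 2.5 mg/L = 13.76 mg/h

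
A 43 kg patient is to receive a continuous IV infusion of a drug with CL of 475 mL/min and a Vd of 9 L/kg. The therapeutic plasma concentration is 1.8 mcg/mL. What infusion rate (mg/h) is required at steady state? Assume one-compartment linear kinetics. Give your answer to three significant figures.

51.3 mg/h

Convert clearance: 475 mL/min × 60 min/h ÷ 1000 mL/L = 28.50 L/h
Rate = CL × Css = 28.50 × 1.8 = 51.30 mg/h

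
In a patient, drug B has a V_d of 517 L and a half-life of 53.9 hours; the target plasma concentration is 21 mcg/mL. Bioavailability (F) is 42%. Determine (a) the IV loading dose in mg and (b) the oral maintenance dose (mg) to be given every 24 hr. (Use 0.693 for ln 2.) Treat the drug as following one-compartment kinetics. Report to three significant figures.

(a) 10900 mg; (b) 7980 mg

LD = Vd × C = 517.0 × 21 = 10860 mg
CL = 0.693 × Vd / t½ = 0.693 × 517.0 / 53.9 = 6.647 L/h
D = CL × Css × τ / F = 6.647 × 21 × 24 / 0.42 = 7976 mg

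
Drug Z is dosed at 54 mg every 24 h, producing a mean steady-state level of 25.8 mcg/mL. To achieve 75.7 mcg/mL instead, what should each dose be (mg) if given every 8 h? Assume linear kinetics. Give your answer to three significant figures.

With linear kinetics, Css is proportional to dose rate (D/τ) at fixed clearance.
D₂ = D₁ × (Css,target / Css,current) × (τ₂/τ₁) = 54 × (75.7/25.8) × (8/24) = 52.81 mg

52.8 mg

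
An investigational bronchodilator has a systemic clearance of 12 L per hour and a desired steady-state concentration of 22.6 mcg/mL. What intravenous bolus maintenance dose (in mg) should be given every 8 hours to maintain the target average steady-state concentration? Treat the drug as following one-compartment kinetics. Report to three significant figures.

D = CL × Css × τ = 12.00 × 22.6 × 8 = 2170 mg

2170 mg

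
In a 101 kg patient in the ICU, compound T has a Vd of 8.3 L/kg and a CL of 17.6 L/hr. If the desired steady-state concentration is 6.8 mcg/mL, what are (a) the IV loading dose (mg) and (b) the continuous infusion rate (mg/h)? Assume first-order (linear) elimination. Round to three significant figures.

Vd(total) = 101 kg × 8.3 L/kg = 838.3 L
Loading dose = Vd × C = 838.3 × 6.8 = 5700 mg
Infusion rate = 17.60 L/h × 6.8 mg/L = 119.7 mg/h

(a) 5700 mg; (b) 120 mg/h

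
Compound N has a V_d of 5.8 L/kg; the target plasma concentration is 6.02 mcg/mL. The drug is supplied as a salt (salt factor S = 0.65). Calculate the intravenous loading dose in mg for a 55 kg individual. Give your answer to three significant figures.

Vd = 5.8 L/kg × 55 kg = 319.0 L
The loading dose fills Vd to the target concentration.
LD = Vd × C / S = 319.0 × 6.020 / 0.65 = 2954 mg

2950 mg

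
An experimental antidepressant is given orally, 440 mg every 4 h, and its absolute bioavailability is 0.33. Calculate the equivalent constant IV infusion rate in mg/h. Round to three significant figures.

36.3 mg/h

Equivalent systemic input: infusion rate = F·D/τ.
Rate = 0.33 × 440 / 4 = 36.30 mg/h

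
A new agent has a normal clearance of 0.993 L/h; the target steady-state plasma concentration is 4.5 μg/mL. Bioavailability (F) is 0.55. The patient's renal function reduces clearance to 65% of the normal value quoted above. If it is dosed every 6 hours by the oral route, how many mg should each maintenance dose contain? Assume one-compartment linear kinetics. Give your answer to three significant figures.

Patient clearance = 0.65 × 0.9930 = 0.6455 L/h
D = CL × Css × τ / F = 0.6455 × 4.5 × 6 / 0.55 = 31.69 mg

31.7 mg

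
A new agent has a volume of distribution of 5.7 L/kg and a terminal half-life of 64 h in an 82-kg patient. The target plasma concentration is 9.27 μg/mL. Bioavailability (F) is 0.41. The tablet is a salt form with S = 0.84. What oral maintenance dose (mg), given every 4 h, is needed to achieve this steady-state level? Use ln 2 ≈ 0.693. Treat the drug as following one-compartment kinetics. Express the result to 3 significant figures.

Vd = 5.7 L/kg × 82 kg = 467.4 L
k = 0.693/64 = 0.01083 h⁻¹, so CL = k·Vd = 0.01083 × 467.4 = 5.062 L/h
D = CL × Css × τ / F / S = 5.062 × 9.27 × 4 / 0.41 / 0.84 = 545.0 mg

545 mg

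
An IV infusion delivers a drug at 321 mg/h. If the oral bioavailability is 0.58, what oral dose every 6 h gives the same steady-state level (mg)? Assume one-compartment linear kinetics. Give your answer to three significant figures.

3320 mg

To maintain the same Css, the systemic dosing rate must be unchanged: F·D/τ = infusion rate.
D = rate × τ / F = 321 × 6 / 0.58 = 3321 mg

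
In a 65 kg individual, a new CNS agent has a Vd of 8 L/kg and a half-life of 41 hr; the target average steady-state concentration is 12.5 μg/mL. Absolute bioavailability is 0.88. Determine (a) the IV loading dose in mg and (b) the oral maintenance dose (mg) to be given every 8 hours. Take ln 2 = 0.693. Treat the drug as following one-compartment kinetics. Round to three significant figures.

(a) 6500 mg; (b) 999 mg

Vd = 8 L/kg × 65 kg = 520.0 L
LD = Vd × C = 520.0 × 12.5 = 6500 mg
CL = 0.693 × Vd / t½ = 0.693 × 520.0 / 41 = 8.789 L/h
D = CL × Css × τ / F = 8.789 × 12.5 × 8 / 0.88 = 998.8 mg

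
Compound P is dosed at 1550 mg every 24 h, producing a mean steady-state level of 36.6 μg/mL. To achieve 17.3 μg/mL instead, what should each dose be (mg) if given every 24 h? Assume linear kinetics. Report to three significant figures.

For first-order elimination, Css ∝ F·D/(CL·τ); F and CL are unchanged, so Css ∝ D/τ.
D₂ = D₁ × (Css,target / Css,current) = 1550 × 17.3/36.6 = 732.7 mg

733 mg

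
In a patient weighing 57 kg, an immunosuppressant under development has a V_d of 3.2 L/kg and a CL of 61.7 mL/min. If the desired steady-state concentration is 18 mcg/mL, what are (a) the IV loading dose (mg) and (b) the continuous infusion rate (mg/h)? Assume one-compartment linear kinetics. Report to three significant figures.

Vd(total) = 57 kg × 3.2 L/kg = 182.4 L
Loading: fill Vd to C_target → 182.4 L × 18 mg/L = 3283 mg
Convert clearance: 61.7 mL/min × 60 min/h ÷ 1000 mL/L = 3.702 L/h
Maintenance infusion rate = CL × Css = 3.702 × 18 = 66.64 mg/h

(a) 3280 mg; (b) 66.6 mg/h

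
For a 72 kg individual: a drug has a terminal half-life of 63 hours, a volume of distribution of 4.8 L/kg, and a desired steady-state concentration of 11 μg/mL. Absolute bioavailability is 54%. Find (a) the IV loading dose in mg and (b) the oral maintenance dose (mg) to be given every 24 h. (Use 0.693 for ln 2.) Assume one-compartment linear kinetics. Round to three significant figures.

(a) 3800 mg; (b) 1860 mg

Vd = 4.8 L/kg × 72 kg = 345.6 L
LD = Vd × C = 345.6 × 11 = 3802 mg
CL = 0.693 × Vd / t½ = 0.693 × 345.6 / 63 = 3.802 L/h
D = CL × Css × τ / F = 3.802 × 11 × 24 / 0.54 = 1859 mg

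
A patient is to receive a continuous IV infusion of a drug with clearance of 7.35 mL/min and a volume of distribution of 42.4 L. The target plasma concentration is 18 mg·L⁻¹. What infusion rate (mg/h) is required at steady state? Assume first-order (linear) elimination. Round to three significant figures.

CL = 7.35 mL/min × 60/1000 = 0.4410 L/h
Infusion rate = CL · Css = 0.4410 L/h × 18 mg/L = 7.938 mg/h

7.94 mg/h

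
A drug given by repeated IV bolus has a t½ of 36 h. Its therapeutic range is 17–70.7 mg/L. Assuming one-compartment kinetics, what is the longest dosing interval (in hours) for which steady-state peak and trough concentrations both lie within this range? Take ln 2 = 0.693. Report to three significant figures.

74.0 h

k = 0.693 / t½ = 0.693 / 36 = 0.01925 h⁻¹
Between IV bolus doses, concentration decays as C = C₀·e^(−kτ), so C_peak/C_trough = e^(kτ).
τ_max = ln(C_peak/C_trough) / k = ln(70.7/17) / 0.01925 = 1.425 / 0.01925 = 74.03 h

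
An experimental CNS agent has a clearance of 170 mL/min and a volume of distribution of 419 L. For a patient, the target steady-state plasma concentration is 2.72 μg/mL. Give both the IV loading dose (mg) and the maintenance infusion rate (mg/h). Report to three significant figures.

(a) 1140 mg; (b) 27.7 mg/h

LD = Vd · C_target = 419.0 × 2.72 = 1140 mg
Convert clearance: 170 mL/min × 60 min/h ÷ 1000 mL/L = 10.20 L/h
Maintenance infusion rate = CL × Css = 10.20 × 2.72 = 27.74 mg/h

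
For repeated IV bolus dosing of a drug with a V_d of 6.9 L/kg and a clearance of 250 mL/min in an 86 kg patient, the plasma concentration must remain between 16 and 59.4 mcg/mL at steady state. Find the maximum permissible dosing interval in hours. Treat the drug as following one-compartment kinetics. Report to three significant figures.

Vd(total) = 86 kg × 6.9 L/kg = 593.4 L
CL = 250 mL/min = 250 × 0.06 = 15.00 L/h
k = CL / Vd = 15.00 / 593.4 = 0.02528 h⁻¹
Between IV bolus doses, concentration decays as C = C₀·e^(−kτ), so C_peak/C_trough = e^(kτ).
τ_max = ln(C_peak/C_trough) / k = ln(59.4/16) / 0.02528 = 1.312 / 0.02528 = 51.90 h

51.9 h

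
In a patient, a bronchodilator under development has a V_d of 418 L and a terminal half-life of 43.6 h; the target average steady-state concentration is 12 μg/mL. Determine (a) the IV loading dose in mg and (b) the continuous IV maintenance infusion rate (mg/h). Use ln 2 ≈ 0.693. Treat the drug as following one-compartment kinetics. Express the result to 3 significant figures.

LD = Vd × C = 418.0 × 12 = 5016 mg
CL = 0.693 × Vd / t½ = 0.693 × 418.0 / 43.6 = 6.644 L/h
Infusion rate = CL × Css = 6.644 × 12 = 79.73 mg/h

(a) 5020 mg; (b) 79.7 mg/h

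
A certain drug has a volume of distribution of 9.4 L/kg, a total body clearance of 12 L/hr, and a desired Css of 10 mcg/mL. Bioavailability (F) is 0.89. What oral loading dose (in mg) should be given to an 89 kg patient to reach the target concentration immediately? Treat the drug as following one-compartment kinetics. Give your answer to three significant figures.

9400 mg

Vd = 9.4 L/kg × 89 kg = 836.6 L
Loading dose depends on Vd (not clearance): it fills the distribution volume.
LD = Vd × C / F = 836.6 × 10.00 / 0.89 = 9400 mg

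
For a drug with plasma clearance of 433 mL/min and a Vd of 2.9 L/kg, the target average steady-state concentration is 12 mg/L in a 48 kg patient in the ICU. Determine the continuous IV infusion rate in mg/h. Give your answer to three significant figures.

CL = 433 mL/min = 433 × 0.06 = 25.98 L/h
Infusion rate = CL · Css = 25.98 L/h × 12 mg/L = 311.8 mg/h

312 mg/h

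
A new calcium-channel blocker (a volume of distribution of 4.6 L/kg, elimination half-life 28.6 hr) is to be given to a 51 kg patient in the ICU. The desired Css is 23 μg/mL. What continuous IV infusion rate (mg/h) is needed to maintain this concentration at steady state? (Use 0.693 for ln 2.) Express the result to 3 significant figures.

Vd(total) = 51 kg × 4.6 L/kg = 234.6 L
CL = ln 2 · Vd / t½ = 0.693 × 234.6 / 28.6 = 5.685 L/h
Infusion rate = CL × Css = 5.685 × 23 = 130.8 mg/h

131 mg/h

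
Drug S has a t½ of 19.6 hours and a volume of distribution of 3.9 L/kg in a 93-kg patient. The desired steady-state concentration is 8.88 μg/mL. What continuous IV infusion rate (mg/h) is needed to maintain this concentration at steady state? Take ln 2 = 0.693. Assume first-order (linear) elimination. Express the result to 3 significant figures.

114 mg/h

Total Vd = 3.9 × 93 = 362.7 L
CL = ln 2 · Vd / t½ = 0.693 × 362.7 / 19.6 = 12.82 L/h
Infusion rate = CL × Css = 12.82 × 8.88 = 113.8 mg/h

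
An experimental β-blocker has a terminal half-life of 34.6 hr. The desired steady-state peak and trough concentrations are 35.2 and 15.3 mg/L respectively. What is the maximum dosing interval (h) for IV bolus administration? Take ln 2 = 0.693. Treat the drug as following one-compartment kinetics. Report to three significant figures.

k = 0.693 / t½ = 0.693 / 34.6 = 0.02003 h⁻¹
Between IV bolus doses, concentration decays as C = C₀·e^(−kτ), so C_peak/C_trough = e^(kτ).
τ_max = ln(C_peak/C_trough) / k = ln(35.2/15.3) / 0.02003 = 0.8332 / 0.02003 = 41.60 h

41.6 h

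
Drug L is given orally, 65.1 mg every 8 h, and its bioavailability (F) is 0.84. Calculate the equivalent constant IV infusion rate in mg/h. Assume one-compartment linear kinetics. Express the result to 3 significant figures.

6.84 mg/h

Equivalent systemic input: infusion rate = F·D/τ.
Rate = 0.84 × 65.1 / 8 = 6.836 mg/h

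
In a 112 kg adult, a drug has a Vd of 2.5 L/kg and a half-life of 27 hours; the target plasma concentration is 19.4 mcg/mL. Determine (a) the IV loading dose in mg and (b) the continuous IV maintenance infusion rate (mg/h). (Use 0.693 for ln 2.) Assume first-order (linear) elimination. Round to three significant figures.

Total Vd = 2.5 × 112 = 280.0 L
LD = Vd × C = 280.0 × 19.4 = 5432 mg
CL = 0.693 × Vd / t½ = 0.693 × 280.0 / 27 = 7.187 L/h
Infusion rate = CL × Css = 7.187 × 19.4 = 139.4 mg/h

(a) 5430 mg; (b) 139 mg/h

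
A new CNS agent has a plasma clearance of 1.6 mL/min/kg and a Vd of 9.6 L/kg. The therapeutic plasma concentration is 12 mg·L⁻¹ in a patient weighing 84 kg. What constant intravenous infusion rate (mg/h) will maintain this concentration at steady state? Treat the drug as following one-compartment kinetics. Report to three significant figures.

CL = 1.6 mL/min/kg × 84 kg = 134.4 mL/min = 134.4 × 60/1000 = 8.064 L/h
Vd does not affect the maintenance rate; only clearance governs steady-state input.
Infusion rate = CL · Css = 8.064 L/h × 12 mg/L = 96.77 mg/h

96.8 mg/h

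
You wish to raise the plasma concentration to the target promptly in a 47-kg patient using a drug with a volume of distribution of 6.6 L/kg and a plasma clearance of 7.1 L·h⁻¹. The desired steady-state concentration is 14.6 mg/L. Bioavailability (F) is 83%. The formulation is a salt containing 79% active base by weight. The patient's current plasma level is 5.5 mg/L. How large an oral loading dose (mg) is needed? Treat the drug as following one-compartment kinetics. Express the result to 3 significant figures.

4310 mg

Vd = 6.6 L/kg × 47 kg = 310.2 L
LD is governed by Vd — clearance does not enter the loading-dose calculation.
Concentration deficit ΔC = 14.6 − 5.5 = 9.100 mg/L
LD = Vd × ΔC / F / S = 310.2 × 9.100 / 0.83 / 0.79 = 4305 mg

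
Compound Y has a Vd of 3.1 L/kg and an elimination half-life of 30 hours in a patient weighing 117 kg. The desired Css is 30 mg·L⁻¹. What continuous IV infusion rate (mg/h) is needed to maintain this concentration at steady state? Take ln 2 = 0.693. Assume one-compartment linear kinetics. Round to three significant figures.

Total Vd = 3.1 × 117 = 362.7 L
k = 0.693/30 = 0.02310 h⁻¹, so CL = k·Vd = 0.02310 × 362.7 = 8.378 L/h
Infusion rate = CL × Css = 8.378 × 30 = 251.3 mg/h

251 mg/h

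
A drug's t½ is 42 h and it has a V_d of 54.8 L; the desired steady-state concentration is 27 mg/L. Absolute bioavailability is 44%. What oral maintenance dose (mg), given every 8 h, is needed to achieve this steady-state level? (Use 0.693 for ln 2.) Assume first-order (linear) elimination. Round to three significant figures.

CL = 0.693 × Vd / t½ = 0.693 × 54.80 / 42 = 0.9042 L/h
D = CL × Css × τ / F = 0.9042 × 27 × 8 / 0.44 = 443.9 mg

444 mg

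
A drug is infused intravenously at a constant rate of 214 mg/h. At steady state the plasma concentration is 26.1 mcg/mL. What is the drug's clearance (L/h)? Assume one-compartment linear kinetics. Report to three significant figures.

At steady state, infusion rate = CL × Css, so CL = rate / Css.
CL = 214 / 26.1 = 8.199 L/h

8.20 L/h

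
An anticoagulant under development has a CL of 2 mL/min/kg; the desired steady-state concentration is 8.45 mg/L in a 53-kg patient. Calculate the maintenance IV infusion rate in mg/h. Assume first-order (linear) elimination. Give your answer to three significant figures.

CL = 2 mL/min/kg × 53 kg = 106.0 mL/min = 106.0 × 60/1000 = 6.360 L/h
Rate = CL × Css = 6.360 × 8.45 = 53.74 mg/h

53.7 mg/h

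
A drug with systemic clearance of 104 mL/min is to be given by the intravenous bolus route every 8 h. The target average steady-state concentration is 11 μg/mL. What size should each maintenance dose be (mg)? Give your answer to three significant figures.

Convert clearance: 104 mL/min × 60 min/h ÷ 1000 mL/L = 6.240 L/h
D = CL × Css × τ = 6.240 × 11 × 8 = 549.1 mg

549 mg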